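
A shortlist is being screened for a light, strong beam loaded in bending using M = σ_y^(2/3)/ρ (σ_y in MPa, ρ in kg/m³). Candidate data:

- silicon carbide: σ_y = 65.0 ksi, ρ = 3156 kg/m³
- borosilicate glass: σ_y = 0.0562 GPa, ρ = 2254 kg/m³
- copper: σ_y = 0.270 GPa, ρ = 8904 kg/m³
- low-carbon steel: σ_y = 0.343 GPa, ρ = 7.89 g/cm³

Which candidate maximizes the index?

silicon carbide

Convert each candidate to consistent units, then evaluate M:
  silicon carbide: σ_y = 448.2 MPa, ρ = 3156 kg/m³
  borosilicate glass: σ_y = 56.20 MPa, ρ = 2254 kg/m³
  copper: σ_y = 270.0 MPa, ρ = 8904 kg/m³
  low-carbon steel: σ_y = 343.0 MPa, ρ = 7890 kg/m³
  silicon carbide: M = 18.6×10⁻³
  borosilicate glass: M = 6.51×10⁻³
  low-carbon steel: M = 6.21×10⁻³
  copper: M = 4.69×10⁻³
The maximum is for silicon carbide.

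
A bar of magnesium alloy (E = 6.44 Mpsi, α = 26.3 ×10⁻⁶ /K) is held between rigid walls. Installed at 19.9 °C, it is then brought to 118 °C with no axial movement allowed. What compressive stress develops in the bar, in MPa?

E = 6.44 Mpsi = 44.40 GPa.
ΔT = 98.10 K. Constrained thermal stress σ = E·α·ΔT = 44.40×10³ MPa × 26.3×10⁻⁶ × 98.10 = 115 MPa (compressive).

115 MPa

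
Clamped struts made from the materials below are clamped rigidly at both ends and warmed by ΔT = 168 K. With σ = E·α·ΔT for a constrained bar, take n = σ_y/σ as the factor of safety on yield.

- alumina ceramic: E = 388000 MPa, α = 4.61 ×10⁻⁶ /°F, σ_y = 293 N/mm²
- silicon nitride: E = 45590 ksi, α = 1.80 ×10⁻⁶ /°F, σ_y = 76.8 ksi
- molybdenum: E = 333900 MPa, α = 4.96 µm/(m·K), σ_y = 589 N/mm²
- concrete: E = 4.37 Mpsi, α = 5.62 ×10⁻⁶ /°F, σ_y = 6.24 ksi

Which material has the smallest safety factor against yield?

alumina ceramic

Converting E to GPa, α to ×10⁻⁶/K, σ_y to MPa, then σ and n for each:
  alumina ceramic: E = 388.0, α = 8.30, σ_y = 293.0 → σ = 541 MPa, n = 0.542
  silicon nitride: E = 314.3, α = 3.24, σ_y = 529.5 → σ = 171 MPa, n = 3.09
  molybdenum: E = 333.9, α = 4.96, σ_y = 589.0 → σ = 278 MPa, n = 2.12
  concrete: E = 30.13, α = 10.1, σ_y = 43.02 → σ = 51.2 MPa, n = 0.840
The minimum is alumina ceramic at n = 0.542.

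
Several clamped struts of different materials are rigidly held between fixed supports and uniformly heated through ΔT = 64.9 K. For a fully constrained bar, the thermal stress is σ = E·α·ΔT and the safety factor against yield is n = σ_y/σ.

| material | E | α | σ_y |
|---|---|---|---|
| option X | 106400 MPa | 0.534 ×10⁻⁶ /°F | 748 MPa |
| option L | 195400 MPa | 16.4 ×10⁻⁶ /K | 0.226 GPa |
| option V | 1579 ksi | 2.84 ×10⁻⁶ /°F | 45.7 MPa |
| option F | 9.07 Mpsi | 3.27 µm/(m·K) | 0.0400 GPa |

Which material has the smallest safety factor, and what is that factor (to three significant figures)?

Per material, after unit conversion:
  option X: E = 106.4, α = 0.961, σ_y = 748.0 → σ = 6.64 MPa, n = 113
  option L: E = 195.4, α = 16.4, σ_y = 226.0 → σ = 208 MPa, n = 1.09
  option V: E = 10.89, α = 5.11, σ_y = 45.70 → σ = 3.61 MPa, n = 12.7
  option F: E = 62.54, α = 3.27, σ_y = 40.00 → σ = 13.3 MPa, n = 3.01
Smallest n: option L with n = 1.09.

option L, n = 1.09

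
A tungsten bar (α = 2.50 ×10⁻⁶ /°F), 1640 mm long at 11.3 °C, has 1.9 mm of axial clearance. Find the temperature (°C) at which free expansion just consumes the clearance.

α = 2.50×10⁻⁶/°F × 9/5 = 4.50×10⁻⁶/K.
α·L₀·ΔT = 1.9 mm ⇒ ΔT = 1.9 / (4.50×10⁻⁶ × 1640.0) = 257.5 K.
T = 11.3 + 257.5 = 268.8 °C.

269 °C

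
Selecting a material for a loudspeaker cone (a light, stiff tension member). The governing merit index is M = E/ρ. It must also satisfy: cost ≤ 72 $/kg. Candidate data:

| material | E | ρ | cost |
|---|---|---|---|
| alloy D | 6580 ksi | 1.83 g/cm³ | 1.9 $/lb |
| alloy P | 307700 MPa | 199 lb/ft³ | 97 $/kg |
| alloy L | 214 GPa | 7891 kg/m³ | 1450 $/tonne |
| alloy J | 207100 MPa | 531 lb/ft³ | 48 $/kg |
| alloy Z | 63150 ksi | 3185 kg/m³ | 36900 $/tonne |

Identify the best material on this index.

alloy Z

Screen on constraints: cost ≤ 72 $/kg. Survivors: alloy D, alloy L, alloy J, alloy Z.
Normalizing units and computing the index:
  alloy D: E = 45.37 GPa, ρ = 1830 kg/m³
  alloy L: E = 214.0 GPa, ρ = 7891 kg/m³
  alloy J: E = 207.1 GPa, ρ = 8506 kg/m³
  alloy Z: E = 435.4 GPa, ρ = 3185 kg/m³
  alloy Z: M = 137 MN·m/kg
  alloy L: M = 27.1 MN·m/kg
  alloy D: M = 24.8 MN·m/kg
  alloy J: M = 24.3 MN·m/kg
Alloy Z ranks first.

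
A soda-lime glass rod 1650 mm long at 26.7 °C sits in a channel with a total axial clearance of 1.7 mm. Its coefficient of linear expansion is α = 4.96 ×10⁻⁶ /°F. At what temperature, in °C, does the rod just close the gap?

α = 4.96×10⁻⁶/°F × 9/5 = 8.93×10⁻⁶/K.
α·L₀·ΔT = 1.7 mm ⇒ ΔT = 1.7 / (8.93×10⁻⁶ × 1650.0) = 115.4 K.
T = 26.7 + 115.4 = 142.1 °C.

142 °C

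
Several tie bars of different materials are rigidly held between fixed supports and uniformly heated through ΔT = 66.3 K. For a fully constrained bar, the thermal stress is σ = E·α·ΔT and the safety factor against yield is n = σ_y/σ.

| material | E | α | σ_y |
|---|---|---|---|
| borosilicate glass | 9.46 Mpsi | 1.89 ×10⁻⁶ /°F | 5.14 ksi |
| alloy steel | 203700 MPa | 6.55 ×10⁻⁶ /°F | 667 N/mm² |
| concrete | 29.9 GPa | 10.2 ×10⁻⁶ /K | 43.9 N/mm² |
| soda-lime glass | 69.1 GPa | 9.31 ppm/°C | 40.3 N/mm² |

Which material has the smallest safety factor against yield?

In consistent units (E in GPa, α in ×10⁻⁶/K, σ_y in MPa):
  borosilicate glass: E = 65.22, α = 3.40, σ_y = 35.44 → σ = 14.7 MPa, n = 2.41
  alloy steel: E = 203.7, α = 11.8, σ_y = 667.0 → σ = 159 MPa, n = 4.19
  concrete: E = 29.90, α = 10.2, σ_y = 43.90 → σ = 20.2 MPa, n = 2.17
  soda-lime glass: E = 69.10, α = 9.31, σ_y = 40.30 → σ = 42.7 MPa, n = 0.945
Soda-lime glass has the lowest safety factor, n = 0.945.

soda-lime glass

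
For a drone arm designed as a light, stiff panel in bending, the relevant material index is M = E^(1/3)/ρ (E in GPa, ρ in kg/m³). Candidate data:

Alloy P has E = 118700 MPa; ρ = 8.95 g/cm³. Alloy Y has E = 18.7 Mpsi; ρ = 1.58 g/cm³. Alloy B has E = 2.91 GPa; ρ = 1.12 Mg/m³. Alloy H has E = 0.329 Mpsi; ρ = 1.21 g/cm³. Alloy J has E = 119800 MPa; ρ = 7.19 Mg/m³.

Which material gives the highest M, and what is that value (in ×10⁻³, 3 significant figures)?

Putting every candidate on a common basis:
  alloy P: E = 118.7 GPa, ρ = 8950 kg/m³
  alloy Y: E = 128.9 GPa, ρ = 1580 kg/m³
  alloy B: E = 2.910 GPa, ρ = 1120 kg/m³
  alloy H: E = 2.268 GPa, ρ = 1210 kg/m³
  alloy J: E = 119.8 GPa, ρ = 7190 kg/m³
  alloy Y: M = 3.20×10⁻³
  alloy B: M = 1.27×10⁻³
  alloy H: M = 1.09×10⁻³
  alloy J: M = 0.686×10⁻³
  alloy P: M = 0.549×10⁻³
The maximum is for alloy Y.

alloy Y, M = 3.20×10⁻³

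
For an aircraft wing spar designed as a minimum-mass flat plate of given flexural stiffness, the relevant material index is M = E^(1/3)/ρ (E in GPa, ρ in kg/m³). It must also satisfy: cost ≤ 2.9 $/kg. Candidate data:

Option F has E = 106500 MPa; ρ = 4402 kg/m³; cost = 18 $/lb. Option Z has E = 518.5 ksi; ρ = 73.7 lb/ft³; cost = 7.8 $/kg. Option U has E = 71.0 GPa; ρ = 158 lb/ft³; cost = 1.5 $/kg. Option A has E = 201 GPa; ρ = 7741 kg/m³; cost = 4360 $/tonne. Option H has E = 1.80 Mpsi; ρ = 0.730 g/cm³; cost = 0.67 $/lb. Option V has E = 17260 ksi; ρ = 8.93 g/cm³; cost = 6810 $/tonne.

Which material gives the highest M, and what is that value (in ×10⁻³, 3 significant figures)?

option H, M = 3.17×10⁻³

Screen on constraints: cost ≤ 2.9 $/kg. Survivors: option U, option H.
Putting every candidate on a common basis:
  option U: E = 71.00 GPa, ρ = 2531 kg/m³
  option H: E = 12.41 GPa, ρ = 730.0 kg/m³
  option H: M = 3.17×10⁻³
  option U: M = 1.64×10⁻³
Highest index: option H.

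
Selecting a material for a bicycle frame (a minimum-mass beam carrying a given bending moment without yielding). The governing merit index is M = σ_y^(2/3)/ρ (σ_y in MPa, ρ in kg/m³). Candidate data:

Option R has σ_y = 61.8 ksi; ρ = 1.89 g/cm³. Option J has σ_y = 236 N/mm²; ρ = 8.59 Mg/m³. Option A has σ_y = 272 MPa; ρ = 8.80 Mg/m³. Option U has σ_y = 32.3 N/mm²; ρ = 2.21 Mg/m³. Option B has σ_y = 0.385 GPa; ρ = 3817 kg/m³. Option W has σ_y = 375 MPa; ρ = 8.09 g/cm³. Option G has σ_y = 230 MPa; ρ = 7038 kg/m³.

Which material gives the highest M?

option R

Putting every candidate on a common basis:
  option R: σ_y = 426.1 MPa, ρ = 1890 kg/m³
  option J: σ_y = 236.0 MPa, ρ = 8590 kg/m³
  option A: σ_y = 272.0 MPa, ρ = 8800 kg/m³
  option U: σ_y = 32.30 MPa, ρ = 2210 kg/m³
  option B: σ_y = 385.0 MPa, ρ = 3817 kg/m³
  option W: σ_y = 375.0 MPa, ρ = 8090 kg/m³
  option G: σ_y = 230.0 MPa, ρ = 7038 kg/m³
  option R: M = 30.0×10⁻³
  option B: M = 13.9×10⁻³
  option W: M = 6.43×10⁻³
  option G: M = 5.33×10⁻³
  option A: M = 4.77×10⁻³
  option U: M = 4.59×10⁻³
  option J: M = 4.45×10⁻³
Highest index: option R.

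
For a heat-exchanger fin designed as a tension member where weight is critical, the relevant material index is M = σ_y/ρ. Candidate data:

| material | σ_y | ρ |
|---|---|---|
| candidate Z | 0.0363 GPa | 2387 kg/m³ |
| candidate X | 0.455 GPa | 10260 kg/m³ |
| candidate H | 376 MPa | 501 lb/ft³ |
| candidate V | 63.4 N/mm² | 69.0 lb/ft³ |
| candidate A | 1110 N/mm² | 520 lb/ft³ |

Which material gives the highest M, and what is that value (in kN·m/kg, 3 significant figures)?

After converting to SI:
  candidate Z: σ_y = 36.30 MPa, ρ = 2387 kg/m³
  candidate X: σ_y = 455.0 MPa, ρ = 10260 kg/m³
  candidate H: σ_y = 376.0 MPa, ρ = 8025 kg/m³
  candidate V: σ_y = 63.40 MPa, ρ = 1105 kg/m³
  candidate A: σ_y = 1110 MPa, ρ = 8330 kg/m³
  candidate A: M = 133 kN·m/kg
  candidate V: M = 57.4 kN·m/kg
  candidate H: M = 46.9 kN·m/kg
  candidate X: M = 44.3 kN·m/kg
  candidate Z: M = 15.2 kN·m/kg
Candidate A ranks first.

candidate A, M = 133 kN·m/kg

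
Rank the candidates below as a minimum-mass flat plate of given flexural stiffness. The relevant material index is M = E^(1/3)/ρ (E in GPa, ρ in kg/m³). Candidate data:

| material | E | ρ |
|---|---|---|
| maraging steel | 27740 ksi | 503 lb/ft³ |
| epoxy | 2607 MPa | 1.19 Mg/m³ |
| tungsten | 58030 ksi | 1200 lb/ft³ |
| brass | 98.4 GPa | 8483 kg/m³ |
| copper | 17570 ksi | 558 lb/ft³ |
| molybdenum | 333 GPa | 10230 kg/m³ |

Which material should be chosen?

Convert each candidate to consistent units, then evaluate M:
  maraging steel: E = 191.3 GPa, ρ = 8057 kg/m³
  epoxy: E = 2.607 GPa, ρ = 1190 kg/m³
  tungsten: E = 400.1 GPa, ρ = 19220 kg/m³
  brass: E = 98.40 GPa, ρ = 8483 kg/m³
  copper: E = 121.1 GPa, ρ = 8938 kg/m³
  molybdenum: E = 333.0 GPa, ρ = 10230 kg/m³
  epoxy: M = 1.16×10⁻³
  maraging steel: M = 0.715×10⁻³
  molybdenum: M = 0.678×10⁻³
  copper: M = 0.554×10⁻³
  brass: M = 0.544×10⁻³
  tungsten: M = 0.383×10⁻³
The maximum is for epoxy.

epoxy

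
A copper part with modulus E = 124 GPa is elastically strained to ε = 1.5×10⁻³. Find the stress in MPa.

186 MPa

σ = E·ε = 124000 MPa × 1.5×10⁻³ = 186 MPa.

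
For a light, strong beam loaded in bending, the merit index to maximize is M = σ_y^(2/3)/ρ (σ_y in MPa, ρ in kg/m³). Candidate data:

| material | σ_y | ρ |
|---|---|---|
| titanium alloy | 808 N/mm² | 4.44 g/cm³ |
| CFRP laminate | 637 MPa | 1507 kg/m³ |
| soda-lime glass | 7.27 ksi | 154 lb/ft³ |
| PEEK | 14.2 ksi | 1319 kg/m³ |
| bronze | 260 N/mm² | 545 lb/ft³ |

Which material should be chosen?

CFRP laminate

Putting every candidate on a common basis:
  titanium alloy: σ_y = 808.0 MPa, ρ = 4440 kg/m³
  CFRP laminate: σ_y = 637.0 MPa, ρ = 1507 kg/m³
  soda-lime glass: σ_y = 50.12 MPa, ρ = 2467 kg/m³
  PEEK: σ_y = 97.91 MPa, ρ = 1319 kg/m³
  bronze: σ_y = 260.0 MPa, ρ = 8730 kg/m³
  CFRP laminate: M = 49.1×10⁻³
  titanium alloy: M = 19.5×10⁻³
  PEEK: M = 16.1×10⁻³
  soda-lime glass: M = 5.51×10⁻³
  bronze: M = 4.67×10⁻³
Highest index: CFRP laminate.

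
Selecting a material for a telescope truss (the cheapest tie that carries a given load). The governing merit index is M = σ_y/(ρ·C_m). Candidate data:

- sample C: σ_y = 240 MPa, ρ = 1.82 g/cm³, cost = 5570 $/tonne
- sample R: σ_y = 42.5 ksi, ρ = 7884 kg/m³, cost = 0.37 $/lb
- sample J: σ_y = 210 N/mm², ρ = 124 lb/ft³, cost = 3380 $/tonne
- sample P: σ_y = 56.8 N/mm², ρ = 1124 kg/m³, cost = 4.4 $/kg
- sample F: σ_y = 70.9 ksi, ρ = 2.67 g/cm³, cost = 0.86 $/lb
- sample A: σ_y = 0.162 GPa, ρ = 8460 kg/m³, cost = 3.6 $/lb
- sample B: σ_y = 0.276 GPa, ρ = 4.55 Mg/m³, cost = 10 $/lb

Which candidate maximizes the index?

Normalizing units and computing the index:
  sample C: σ_y = 240.0 MPa, ρ = 1820 kg/m³, cost = 5.570 $/kg
  sample R: σ_y = 293.0 MPa, ρ = 7884 kg/m³, cost = 0.8157 $/kg
  sample J: σ_y = 210.0 MPa, ρ = 1986 kg/m³, cost = 3.380 $/kg
  sample P: σ_y = 56.80 MPa, ρ = 1124 kg/m³, cost = 4.400 $/kg
  sample F: σ_y = 488.8 MPa, ρ = 2670 kg/m³, cost = 1.896 $/kg
  sample A: σ_y = 162.0 MPa, ρ = 8460 kg/m³, cost = 7.937 $/kg
  sample B: σ_y = 276.0 MPa, ρ = 4550 kg/m³, cost = 22.05 $/kg
  sample F: M = 96.6 kN·m per $
  sample R: M = 45.6 kN·m per $
  sample J: M = 31.3 kN·m per $
  sample C: M = 23.7 kN·m per $
  sample P: M = 11.5 kN·m per $
  sample B: M = 2.75 kN·m per $
  sample A: M = 2.41 kN·m per $
Highest index: sample F.

sample F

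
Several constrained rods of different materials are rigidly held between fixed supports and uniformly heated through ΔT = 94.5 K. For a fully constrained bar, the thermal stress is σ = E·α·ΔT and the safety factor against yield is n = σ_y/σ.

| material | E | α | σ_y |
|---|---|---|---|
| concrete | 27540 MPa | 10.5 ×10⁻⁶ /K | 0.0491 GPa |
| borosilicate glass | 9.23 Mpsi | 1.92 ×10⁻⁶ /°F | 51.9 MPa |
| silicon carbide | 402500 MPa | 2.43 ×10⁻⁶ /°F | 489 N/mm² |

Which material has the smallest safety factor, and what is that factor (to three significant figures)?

concrete, n = 1.80

With everything in SI (GPa, ×10⁻⁶/K, MPa):
  concrete: E = 27.54, α = 10.5, σ_y = 49.10 → σ = 27.3 MPa, n = 1.80
  borosilicate glass: E = 63.64, α = 3.46, σ_y = 51.90 → σ = 20.8 MPa, n = 2.50
  silicon carbide: E = 402.5, α = 4.37, σ_y = 489.0 → σ = 166 MPa, n = 2.94
The minimum is concrete at n = 1.80.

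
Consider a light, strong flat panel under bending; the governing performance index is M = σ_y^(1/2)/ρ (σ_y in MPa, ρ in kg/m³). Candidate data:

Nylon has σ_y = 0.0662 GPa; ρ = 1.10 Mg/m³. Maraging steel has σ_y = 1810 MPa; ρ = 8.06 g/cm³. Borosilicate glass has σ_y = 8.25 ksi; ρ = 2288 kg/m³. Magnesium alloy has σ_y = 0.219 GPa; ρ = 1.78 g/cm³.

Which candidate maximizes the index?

magnesium alloy

In SI units:
  nylon: σ_y = 66.20 MPa, ρ = 1100 kg/m³
  maraging steel: σ_y = 1810 MPa, ρ = 8060 kg/m³
  borosilicate glass: σ_y = 56.88 MPa, ρ = 2288 kg/m³
  magnesium alloy: σ_y = 219.0 MPa, ρ = 1780 kg/m³
  magnesium alloy: M = 8.31×10⁻³
  nylon: M = 7.40×10⁻³
  maraging steel: M = 5.28×10⁻³
  borosilicate glass: M = 3.30×10⁻³
Magnesium alloy has the largest M.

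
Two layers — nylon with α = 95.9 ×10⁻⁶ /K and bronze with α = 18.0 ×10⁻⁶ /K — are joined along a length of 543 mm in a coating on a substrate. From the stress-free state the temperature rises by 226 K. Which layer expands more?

α(nylon) = 95.9×10⁻⁶/K vs α(bronze) = 18.0×10⁻⁶/K.
Higher α expands more for the same ΔT: nylon.

nylon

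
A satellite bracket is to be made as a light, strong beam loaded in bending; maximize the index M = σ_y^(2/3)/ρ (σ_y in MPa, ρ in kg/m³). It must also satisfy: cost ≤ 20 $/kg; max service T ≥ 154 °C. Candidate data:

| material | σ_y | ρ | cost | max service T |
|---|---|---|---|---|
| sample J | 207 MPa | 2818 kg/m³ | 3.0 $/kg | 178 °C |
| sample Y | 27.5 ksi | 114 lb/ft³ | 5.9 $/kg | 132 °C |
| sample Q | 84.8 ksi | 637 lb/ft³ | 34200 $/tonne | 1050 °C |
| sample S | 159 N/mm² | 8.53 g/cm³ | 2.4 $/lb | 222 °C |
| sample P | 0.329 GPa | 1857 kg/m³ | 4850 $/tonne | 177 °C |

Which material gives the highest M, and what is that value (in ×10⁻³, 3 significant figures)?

Screen on constraints: cost ≤ 20 $/kg; max service T ≥ 154 °C. Survivors: sample J, sample S, sample P.
Putting every candidate on a common basis:
  sample J: σ_y = 207.0 MPa, ρ = 2818 kg/m³
  sample S: σ_y = 159.0 MPa, ρ = 8530 kg/m³
  sample P: σ_y = 329.0 MPa, ρ = 1857 kg/m³
  sample P: M = 25.7×10⁻³
  sample J: M = 12.4×10⁻³
  sample S: M = 3.44×10⁻³
Sample P has the largest M.

sample P, M = 25.7×10⁻³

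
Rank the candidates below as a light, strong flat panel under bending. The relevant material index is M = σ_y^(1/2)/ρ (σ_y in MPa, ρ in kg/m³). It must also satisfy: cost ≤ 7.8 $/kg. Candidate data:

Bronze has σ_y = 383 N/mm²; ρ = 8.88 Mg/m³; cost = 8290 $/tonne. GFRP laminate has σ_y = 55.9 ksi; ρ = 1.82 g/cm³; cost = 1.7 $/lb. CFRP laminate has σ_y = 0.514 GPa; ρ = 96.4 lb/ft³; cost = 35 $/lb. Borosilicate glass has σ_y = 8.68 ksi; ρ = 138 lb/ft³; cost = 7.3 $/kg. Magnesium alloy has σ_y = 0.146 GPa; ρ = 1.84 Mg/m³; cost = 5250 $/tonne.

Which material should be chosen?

GFRP laminate

Screen on constraints: cost ≤ 7.8 $/kg. Survivors: GFRP laminate, borosilicate glass, magnesium alloy.
After converting to SI:
  GFRP laminate: σ_y = 385.4 MPa, ρ = 1820 kg/m³
  borosilicate glass: σ_y = 59.85 MPa, ρ = 2211 kg/m³
  magnesium alloy: σ_y = 146.0 MPa, ρ = 1840 kg/m³
  GFRP laminate: M = 10.8×10⁻³
  magnesium alloy: M = 6.57×10⁻³
  borosilicate glass: M = 3.50×10⁻³
The maximum is for GFRP laminate.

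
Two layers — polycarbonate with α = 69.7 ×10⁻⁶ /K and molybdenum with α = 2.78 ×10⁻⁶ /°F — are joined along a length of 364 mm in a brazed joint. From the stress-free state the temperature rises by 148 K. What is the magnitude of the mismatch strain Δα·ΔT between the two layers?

molybdenum: α = 2.78×10⁻⁶/°F × 9/5 = 5.00×10⁻⁶/K.
Δα = |69.7 − 5.00|×10⁻⁶/K = 64.7×10⁻⁶/K.
Mismatch strain = Δα·ΔT = 64.7×10⁻⁶ × 148.0 = 9.58×10⁻³.

9.58×10⁻³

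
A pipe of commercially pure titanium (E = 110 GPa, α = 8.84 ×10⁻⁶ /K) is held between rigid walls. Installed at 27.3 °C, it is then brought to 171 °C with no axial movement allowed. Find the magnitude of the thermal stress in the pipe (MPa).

140 MPa

ΔT = 143.7 K. Constrained thermal stress σ = E·α·ΔT = 110.0×10³ MPa × 8.84×10⁻⁶ × 143.7 = 140 MPa (compressive).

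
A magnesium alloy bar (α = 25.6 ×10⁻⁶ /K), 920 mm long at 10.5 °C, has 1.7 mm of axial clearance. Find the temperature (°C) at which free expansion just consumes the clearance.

82.7 °C

α·L₀·ΔT = 1.7 mm ⇒ ΔT = 1.7 / (25.6×10⁻⁶ × 920.0) = 72.18 K.
T = 10.5 + 72.18 = 82.68 °C.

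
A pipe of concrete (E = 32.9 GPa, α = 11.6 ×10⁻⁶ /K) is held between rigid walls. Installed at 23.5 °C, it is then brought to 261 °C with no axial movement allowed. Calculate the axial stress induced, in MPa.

90.6 MPa

ΔT = 237.5 K. Constrained thermal stress σ = E·α·ΔT = 32.90×10³ MPa × 11.6×10⁻⁶ × 237.5 = 90.6 MPa (compressive).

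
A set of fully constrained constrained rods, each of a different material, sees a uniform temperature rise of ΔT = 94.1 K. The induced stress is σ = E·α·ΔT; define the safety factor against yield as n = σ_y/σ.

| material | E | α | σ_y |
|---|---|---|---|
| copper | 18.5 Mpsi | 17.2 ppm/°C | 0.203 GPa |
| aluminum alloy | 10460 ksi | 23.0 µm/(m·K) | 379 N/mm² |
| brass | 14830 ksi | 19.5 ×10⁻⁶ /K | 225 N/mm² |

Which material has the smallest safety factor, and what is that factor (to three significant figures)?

copper, n = 0.983

Converting E to GPa, α to ×10⁻⁶/K, σ_y to MPa, then σ and n for each:
  copper: E = 127.6, α = 17.2, σ_y = 203.0 → σ = 206 MPa, n = 0.983
  aluminum alloy: E = 72.12, α = 23.0, σ_y = 379.0 → σ = 156 MPa, n = 2.43
  brass: E = 102.2, α = 19.5, σ_y = 225.0 → σ = 188 MPa, n = 1.20
The minimum is copper at n = 0.983.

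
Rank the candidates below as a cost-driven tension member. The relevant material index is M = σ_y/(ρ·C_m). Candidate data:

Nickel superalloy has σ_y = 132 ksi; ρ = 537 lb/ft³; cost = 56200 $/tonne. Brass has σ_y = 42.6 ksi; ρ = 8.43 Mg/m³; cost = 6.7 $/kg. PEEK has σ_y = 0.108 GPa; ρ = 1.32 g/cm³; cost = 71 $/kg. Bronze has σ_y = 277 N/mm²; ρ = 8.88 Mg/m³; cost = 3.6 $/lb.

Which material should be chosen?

Normalizing units and computing the index:
  nickel superalloy: σ_y = 910.1 MPa, ρ = 8602 kg/m³, cost = 56.20 $/kg
  brass: σ_y = 293.7 MPa, ρ = 8430 kg/m³, cost = 6.700 $/kg
  PEEK: σ_y = 108.0 MPa, ρ = 1320 kg/m³, cost = 71.00 $/kg
  bronze: σ_y = 277.0 MPa, ρ = 8880 kg/m³, cost = 7.937 $/kg
  brass: M = 5.20 kN·m per $
  bronze: M = 3.93 kN·m per $
  nickel superalloy: M = 1.88 kN·m per $
  PEEK: M = 1.15 kN·m per $
Brass ranks first.

brass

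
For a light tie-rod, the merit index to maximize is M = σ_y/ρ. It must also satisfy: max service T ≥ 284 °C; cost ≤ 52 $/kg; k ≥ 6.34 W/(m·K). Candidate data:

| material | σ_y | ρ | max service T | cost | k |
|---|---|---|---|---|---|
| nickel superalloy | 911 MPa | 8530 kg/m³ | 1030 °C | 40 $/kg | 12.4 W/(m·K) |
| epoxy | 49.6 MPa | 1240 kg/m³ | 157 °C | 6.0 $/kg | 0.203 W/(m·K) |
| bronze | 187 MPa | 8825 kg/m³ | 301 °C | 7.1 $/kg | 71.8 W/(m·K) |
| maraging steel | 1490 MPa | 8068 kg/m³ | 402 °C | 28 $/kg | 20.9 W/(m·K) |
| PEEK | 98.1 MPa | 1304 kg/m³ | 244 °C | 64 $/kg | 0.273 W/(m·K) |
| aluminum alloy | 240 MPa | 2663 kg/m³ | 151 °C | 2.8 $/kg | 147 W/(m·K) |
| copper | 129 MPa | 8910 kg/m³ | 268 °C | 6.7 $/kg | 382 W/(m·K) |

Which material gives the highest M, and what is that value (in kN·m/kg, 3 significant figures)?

Screen on constraints: max service T ≥ 284 °C; cost ≤ 52 $/kg; k ≥ 6.34 W/(m·K). Survivors: nickel superalloy, bronze, maraging steel.
Per-candidate index values:
  maraging steel: M = 185 kN·m/kg
  nickel superalloy: M = 107 kN·m/kg
  bronze: M = 21.2 kN·m/kg
Highest index: maraging steel.

maraging steel, M = 185 kN·m/kg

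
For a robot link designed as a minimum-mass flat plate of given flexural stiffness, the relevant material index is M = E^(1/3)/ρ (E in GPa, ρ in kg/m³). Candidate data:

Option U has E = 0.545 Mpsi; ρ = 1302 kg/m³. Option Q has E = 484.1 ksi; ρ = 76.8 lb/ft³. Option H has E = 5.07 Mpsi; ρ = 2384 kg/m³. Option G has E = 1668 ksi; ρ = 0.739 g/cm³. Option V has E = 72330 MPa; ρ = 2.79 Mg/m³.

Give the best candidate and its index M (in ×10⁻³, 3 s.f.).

option G, M = 3.05×10⁻³

After converting to SI:
  option U: E = 3.758 GPa, ρ = 1302 kg/m³
  option Q: E = 3.338 GPa, ρ = 1230 kg/m³
  option H: E = 34.96 GPa, ρ = 2384 kg/m³
  option G: E = 11.50 GPa, ρ = 739.0 kg/m³
  option V: E = 72.33 GPa, ρ = 2790 kg/m³
  option G: M = 3.05×10⁻³
  option V: M = 1.49×10⁻³
  option H: M = 1.37×10⁻³
  option Q: M = 1.21×10⁻³
  option U: M = 1.19×10⁻³
Option G ranks first.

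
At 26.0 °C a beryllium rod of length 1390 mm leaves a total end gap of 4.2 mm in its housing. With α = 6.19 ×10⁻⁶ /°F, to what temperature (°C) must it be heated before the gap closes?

297 °C

α = 6.19×10⁻⁶/°F × 9/5 = 11.1×10⁻⁶/K.
α·L₀·ΔT = 4.2 mm ⇒ ΔT = 4.2 / (11.1×10⁻⁶ × 1390.0) = 271.2 K.
T = 26.0 + 271.2 = 297.2 °C.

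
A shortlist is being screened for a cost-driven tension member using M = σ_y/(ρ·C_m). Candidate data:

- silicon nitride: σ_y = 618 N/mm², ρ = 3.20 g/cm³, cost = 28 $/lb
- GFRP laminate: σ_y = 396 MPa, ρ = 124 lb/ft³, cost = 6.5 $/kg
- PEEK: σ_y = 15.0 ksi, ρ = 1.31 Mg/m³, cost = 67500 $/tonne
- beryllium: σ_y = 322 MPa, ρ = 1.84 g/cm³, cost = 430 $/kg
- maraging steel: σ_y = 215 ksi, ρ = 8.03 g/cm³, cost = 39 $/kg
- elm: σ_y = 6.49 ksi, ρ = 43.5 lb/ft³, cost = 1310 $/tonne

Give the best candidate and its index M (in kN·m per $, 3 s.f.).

Putting every candidate on a common basis:
  silicon nitride: σ_y = 618.0 MPa, ρ = 3200 kg/m³, cost = 61.73 $/kg
  GFRP laminate: σ_y = 396.0 MPa, ρ = 1986 kg/m³, cost = 6.500 $/kg
  PEEK: σ_y = 103.4 MPa, ρ = 1310 kg/m³, cost = 67.50 $/kg
  beryllium: σ_y = 322.0 MPa, ρ = 1840 kg/m³, cost = 430.0 $/kg
  maraging steel: σ_y = 1482 MPa, ρ = 8030 kg/m³, cost = 39.00 $/kg
  elm: σ_y = 44.75 MPa, ρ = 696.8 kg/m³, cost = 1.310 $/kg
  elm: M = 49.0 kN·m per $
  GFRP laminate: M = 30.7 kN·m per $
  maraging steel: M = 4.73 kN·m per $
  silicon nitride: M = 3.13 kN·m per $
  PEEK: M = 1.17 kN·m per $
  beryllium: M = 0.407 kN·m per $
Elm ranks first.

elm, M = 49.0 kN·m per $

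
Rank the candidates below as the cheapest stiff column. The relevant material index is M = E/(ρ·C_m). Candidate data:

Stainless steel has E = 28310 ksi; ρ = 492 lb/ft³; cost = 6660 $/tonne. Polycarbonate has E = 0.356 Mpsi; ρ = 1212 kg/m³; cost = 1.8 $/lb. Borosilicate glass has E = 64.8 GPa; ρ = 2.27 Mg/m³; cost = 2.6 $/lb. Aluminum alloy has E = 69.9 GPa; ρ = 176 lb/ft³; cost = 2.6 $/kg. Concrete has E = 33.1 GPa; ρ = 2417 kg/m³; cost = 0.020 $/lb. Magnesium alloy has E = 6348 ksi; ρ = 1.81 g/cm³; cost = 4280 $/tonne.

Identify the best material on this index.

concrete

Convert each candidate to consistent units, then evaluate M:
  stainless steel: E = 195.2 GPa, ρ = 7881 kg/m³, cost = 6.660 $/kg
  polycarbonate: E = 2.455 GPa, ρ = 1212 kg/m³, cost = 3.968 $/kg
  borosilicate glass: E = 64.80 GPa, ρ = 2270 kg/m³, cost = 5.732 $/kg
  aluminum alloy: E = 69.90 GPa, ρ = 2819 kg/m³, cost = 2.600 $/kg
  concrete: E = 33.10 GPa, ρ = 2417 kg/m³, cost = 0.04409 $/kg
  magnesium alloy: E = 43.77 GPa, ρ = 1810 kg/m³, cost = 4.280 $/kg
  concrete: M = 311 MN·m per $
  aluminum alloy: M = 9.54 MN·m per $
  magnesium alloy: M = 5.65 MN·m per $
  borosilicate glass: M = 4.98 MN·m per $
  stainless steel: M = 3.72 MN·m per $
  polycarbonate: M = 0.510 MN·m per $
Concrete has the largest M.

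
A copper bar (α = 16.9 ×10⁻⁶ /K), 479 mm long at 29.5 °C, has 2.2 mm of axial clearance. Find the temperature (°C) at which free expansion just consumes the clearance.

α·L₀·ΔT = 2.2 mm ⇒ ΔT = 2.2 / (16.9×10⁻⁶ × 479.0) = 271.8 K.
T = 29.5 + 271.8 = 301.3 °C.

301 °C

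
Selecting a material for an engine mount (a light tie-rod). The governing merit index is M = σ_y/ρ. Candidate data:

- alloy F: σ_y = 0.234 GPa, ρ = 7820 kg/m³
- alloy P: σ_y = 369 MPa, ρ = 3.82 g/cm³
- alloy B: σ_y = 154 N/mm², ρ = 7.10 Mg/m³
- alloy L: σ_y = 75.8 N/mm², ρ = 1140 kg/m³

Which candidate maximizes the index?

alloy P

After converting to SI:
  alloy F: σ_y = 234.0 MPa, ρ = 7820 kg/m³
  alloy P: σ_y = 369.0 MPa, ρ = 3820 kg/m³
  alloy B: σ_y = 154.0 MPa, ρ = 7100 kg/m³
  alloy L: σ_y = 75.80 MPa, ρ = 1140 kg/m³
  alloy P: M = 96.6 kN·m/kg
  alloy L: M = 66.5 kN·m/kg
  alloy F: M = 29.9 kN·m/kg
  alloy B: M = 21.7 kN·m/kg
Highest index: alloy P.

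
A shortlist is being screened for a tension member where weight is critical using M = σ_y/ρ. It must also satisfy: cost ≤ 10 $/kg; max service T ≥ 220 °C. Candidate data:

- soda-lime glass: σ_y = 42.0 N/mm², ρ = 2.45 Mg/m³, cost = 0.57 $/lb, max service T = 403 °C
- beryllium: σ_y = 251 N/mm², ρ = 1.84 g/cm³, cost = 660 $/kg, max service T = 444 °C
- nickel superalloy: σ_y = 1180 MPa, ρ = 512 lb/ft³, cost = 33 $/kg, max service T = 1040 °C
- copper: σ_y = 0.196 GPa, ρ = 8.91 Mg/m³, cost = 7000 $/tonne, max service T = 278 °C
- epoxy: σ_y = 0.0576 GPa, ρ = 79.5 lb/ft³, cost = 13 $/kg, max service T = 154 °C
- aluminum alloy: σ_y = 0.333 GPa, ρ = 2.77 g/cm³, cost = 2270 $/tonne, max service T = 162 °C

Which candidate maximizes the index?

copper

Screen on constraints: cost ≤ 10 $/kg; max service T ≥ 220 °C. Survivors: soda-lime glass, copper.
Convert each candidate to consistent units, then evaluate M:
  soda-lime glass: σ_y = 42.00 MPa, ρ = 2450 kg/m³
  copper: σ_y = 196.0 MPa, ρ = 8910 kg/m³
  copper: M = 22.0 kN·m/kg
  soda-lime glass: M = 17.1 kN·m/kg
Highest index: copper.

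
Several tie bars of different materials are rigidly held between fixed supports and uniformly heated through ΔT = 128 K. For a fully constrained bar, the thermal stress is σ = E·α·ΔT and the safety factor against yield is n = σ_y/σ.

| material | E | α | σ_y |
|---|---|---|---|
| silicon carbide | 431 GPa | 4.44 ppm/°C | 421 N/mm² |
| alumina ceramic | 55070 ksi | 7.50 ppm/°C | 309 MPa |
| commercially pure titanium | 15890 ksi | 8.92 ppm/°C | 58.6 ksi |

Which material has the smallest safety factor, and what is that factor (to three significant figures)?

alumina ceramic, n = 0.848

Per material, after unit conversion:
  silicon carbide: E = 431.0, α = 4.44, σ_y = 421.0 → σ = 245 MPa, n = 1.72
  alumina ceramic: E = 379.7, α = 7.50, σ_y = 309.0 → σ = 365 MPa, n = 0.848
  commercially pure titanium: E = 109.6, α = 8.92, σ_y = 404.0 → σ = 125 MPa, n = 3.23
Smallest n: alumina ceramic with n = 0.848.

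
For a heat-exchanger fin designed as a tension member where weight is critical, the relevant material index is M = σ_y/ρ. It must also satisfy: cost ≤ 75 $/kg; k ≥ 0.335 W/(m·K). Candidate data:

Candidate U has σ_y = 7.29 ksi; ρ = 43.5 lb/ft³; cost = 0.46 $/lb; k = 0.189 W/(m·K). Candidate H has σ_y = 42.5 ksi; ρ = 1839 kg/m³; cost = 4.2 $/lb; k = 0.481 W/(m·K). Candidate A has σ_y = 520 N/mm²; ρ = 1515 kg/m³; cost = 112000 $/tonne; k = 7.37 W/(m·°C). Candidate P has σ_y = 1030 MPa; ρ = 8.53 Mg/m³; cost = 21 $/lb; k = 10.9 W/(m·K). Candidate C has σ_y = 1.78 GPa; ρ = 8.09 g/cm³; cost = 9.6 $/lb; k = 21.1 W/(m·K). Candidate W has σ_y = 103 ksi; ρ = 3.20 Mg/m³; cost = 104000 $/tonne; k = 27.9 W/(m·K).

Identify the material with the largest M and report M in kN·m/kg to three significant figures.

Screen on constraints: cost ≤ 75 $/kg; k ≥ 0.335 W/(m·K). Survivors: candidate H, candidate P, candidate C.
Normalizing units and computing the index:
  candidate H: σ_y = 293.0 MPa, ρ = 1839 kg/m³
  candidate P: σ_y = 1030 MPa, ρ = 8530 kg/m³
  candidate C: σ_y = 1780 MPa, ρ = 8090 kg/m³
  candidate C: M = 220 kN·m/kg
  candidate H: M = 159 kN·m/kg
  candidate P: M = 121 kN·m/kg
Highest index: candidate C.

candidate C, M = 220 kN·m/kg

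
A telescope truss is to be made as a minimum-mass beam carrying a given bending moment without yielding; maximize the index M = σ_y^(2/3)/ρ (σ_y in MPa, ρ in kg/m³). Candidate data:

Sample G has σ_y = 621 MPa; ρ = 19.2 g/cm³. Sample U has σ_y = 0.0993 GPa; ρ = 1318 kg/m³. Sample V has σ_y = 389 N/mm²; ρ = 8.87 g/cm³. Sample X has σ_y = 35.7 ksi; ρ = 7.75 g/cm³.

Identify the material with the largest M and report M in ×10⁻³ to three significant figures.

sample U, M = 16.3×10⁻³

Putting every candidate on a common basis:
  sample G: σ_y = 621.0 MPa, ρ = 19200 kg/m³
  sample U: σ_y = 99.30 MPa, ρ = 1318 kg/m³
  sample V: σ_y = 389.0 MPa, ρ = 8870 kg/m³
  sample X: σ_y = 246.1 MPa, ρ = 7750 kg/m³
  sample U: M = 16.3×10⁻³
  sample V: M = 6.01×10⁻³
  sample X: M = 5.07×10⁻³
  sample G: M = 3.79×10⁻³
Highest index: sample U.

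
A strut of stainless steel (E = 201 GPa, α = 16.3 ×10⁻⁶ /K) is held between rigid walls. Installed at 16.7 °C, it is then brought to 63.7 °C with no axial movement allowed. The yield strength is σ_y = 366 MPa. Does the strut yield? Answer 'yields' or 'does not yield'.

does not yield

ΔT = 47.00 K. Constrained thermal stress σ = E·α·ΔT = 201.0×10³ MPa × 16.3×10⁻⁶ × 47.00 = 154 MPa (compressive).
Compare to σ_y = 366 MPa: σ < σ_y, so it does not yield.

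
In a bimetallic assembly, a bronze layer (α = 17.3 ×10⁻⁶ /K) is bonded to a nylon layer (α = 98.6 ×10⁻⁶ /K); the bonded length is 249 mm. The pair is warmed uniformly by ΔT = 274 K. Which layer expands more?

α(bronze) = 17.3×10⁻⁶/K vs α(nylon) = 98.6×10⁻⁶/K.
Higher α expands more for the same ΔT: nylon.

nylon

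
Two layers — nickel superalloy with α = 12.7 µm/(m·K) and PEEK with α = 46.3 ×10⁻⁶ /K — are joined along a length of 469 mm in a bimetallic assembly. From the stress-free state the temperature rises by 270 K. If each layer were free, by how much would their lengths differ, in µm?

Δα = |12.7 − 46.3|×10⁻⁶/K = 33.6×10⁻⁶/K.
ΔL_mismatch = Δα·L·ΔT = 33.6×10⁻⁶ × 469.0 mm × 270.0 K = 4250 µm.

4250 µm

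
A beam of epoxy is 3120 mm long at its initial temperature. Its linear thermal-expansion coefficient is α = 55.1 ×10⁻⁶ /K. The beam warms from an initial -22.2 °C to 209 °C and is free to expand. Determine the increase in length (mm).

39.7 mm

ΔT = 209 − (-22.2) = 231.2 K.
ΔL = α·L₀·ΔT = 55.1×10⁻⁶ × 3120 mm × 231.2 K = 39.7 mm.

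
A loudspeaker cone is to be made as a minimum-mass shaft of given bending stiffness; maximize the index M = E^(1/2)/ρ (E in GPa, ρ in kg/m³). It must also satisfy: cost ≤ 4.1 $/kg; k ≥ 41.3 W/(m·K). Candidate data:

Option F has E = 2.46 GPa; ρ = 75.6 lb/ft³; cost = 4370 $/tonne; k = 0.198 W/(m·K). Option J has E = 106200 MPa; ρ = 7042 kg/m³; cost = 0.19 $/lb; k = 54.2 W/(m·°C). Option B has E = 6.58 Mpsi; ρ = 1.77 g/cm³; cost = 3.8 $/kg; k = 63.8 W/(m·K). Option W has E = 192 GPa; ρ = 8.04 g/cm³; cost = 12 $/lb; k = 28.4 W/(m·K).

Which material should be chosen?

Screen on constraints: cost ≤ 4.1 $/kg; k ≥ 41.3 W/(m·K). Survivors: option J, option B.
After converting to SI:
  option J: E = 106.2 GPa, ρ = 7042 kg/m³
  option B: E = 45.37 GPa, ρ = 1770 kg/m³
  option B: M = 3.81×10⁻³
  option J: M = 1.46×10⁻³
Option B ranks first.

option B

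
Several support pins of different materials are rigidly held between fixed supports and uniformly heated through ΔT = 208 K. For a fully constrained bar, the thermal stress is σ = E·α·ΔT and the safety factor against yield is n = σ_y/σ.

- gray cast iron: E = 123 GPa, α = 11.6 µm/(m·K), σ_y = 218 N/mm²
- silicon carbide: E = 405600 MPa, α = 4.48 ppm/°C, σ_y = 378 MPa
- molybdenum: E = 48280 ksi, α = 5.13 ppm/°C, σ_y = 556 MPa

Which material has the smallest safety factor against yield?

gray cast iron

Converting E to GPa, α to ×10⁻⁶/K, σ_y to MPa, then σ and n for each:
  gray cast iron: E = 123.0, α = 11.6, σ_y = 218.0 → σ = 297 MPa, n = 0.735
  silicon carbide: E = 405.6, α = 4.48, σ_y = 378.0 → σ = 378 MPa, n = 1.00
  molybdenum: E = 332.9, α = 5.13, σ_y = 556.0 → σ = 355 MPa, n = 1.57
Gray cast iron has the lowest safety factor, n = 0.735.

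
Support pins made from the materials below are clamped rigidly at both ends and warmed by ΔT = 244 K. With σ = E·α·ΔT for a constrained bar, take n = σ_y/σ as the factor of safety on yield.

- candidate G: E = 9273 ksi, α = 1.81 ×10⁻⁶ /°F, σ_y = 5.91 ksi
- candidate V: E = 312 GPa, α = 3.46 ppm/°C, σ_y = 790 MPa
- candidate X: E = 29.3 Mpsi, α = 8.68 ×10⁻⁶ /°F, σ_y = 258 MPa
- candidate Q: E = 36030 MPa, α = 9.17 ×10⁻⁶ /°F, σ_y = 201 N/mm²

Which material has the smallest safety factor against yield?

Converting E to GPa, α to ×10⁻⁶/K, σ_y to MPa, then σ and n for each:
  candidate G: E = 63.94, α = 3.26, σ_y = 40.75 → σ = 50.8 MPa, n = 0.802
  candidate V: E = 312.0, α = 3.46, σ_y = 790.0 → σ = 263 MPa, n = 3.00
  candidate X: E = 202.0, α = 15.6, σ_y = 258.0 → σ = 770 MPa, n = 0.335
  candidate Q: E = 36.03, α = 16.5, σ_y = 201.0 → σ = 145 MPa, n = 1.39
Smallest n: candidate X with n = 0.335.

candidate X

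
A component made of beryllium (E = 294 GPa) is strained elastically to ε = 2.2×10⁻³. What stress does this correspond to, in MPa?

σ = E·ε = 294000 MPa × 2.2×10⁻³ = 647 MPa.

647 MPa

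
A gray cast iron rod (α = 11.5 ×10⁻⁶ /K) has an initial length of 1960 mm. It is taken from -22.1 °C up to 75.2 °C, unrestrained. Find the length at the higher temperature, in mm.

1962.2 mm

ΔT = 75.2 − (-22.1) = 97.30 K.
ΔL = α·L₀·ΔT = 11.5×10⁻⁶ × 1960 mm × 97.30 K = 2.19 mm.
L = L₀ + ΔL = 1960 + 2.19 = 1962.2 mm.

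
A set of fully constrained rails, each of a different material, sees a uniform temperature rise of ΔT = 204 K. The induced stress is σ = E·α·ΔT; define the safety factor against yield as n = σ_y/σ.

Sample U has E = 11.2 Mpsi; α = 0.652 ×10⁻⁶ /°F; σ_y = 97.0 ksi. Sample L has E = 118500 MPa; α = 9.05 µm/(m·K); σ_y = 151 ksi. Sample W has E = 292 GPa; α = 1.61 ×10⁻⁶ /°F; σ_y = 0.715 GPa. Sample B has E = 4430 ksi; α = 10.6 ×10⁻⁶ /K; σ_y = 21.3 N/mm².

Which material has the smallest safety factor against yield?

With everything in SI (GPa, ×10⁻⁶/K, MPa):
  sample U: E = 77.22, α = 1.17, σ_y = 668.8 → σ = 18.5 MPa, n = 36.2
  sample L: E = 118.5, α = 9.05, σ_y = 1041 → σ = 219 MPa, n = 4.76
  sample W: E = 292.0, α = 2.90, σ_y = 715.0 → σ = 173 MPa, n = 4.14
  sample B: E = 30.54, α = 10.6, σ_y = 21.30 → σ = 66.0 MPa, n = 0.322
The minimum is sample B at n = 0.322.

sample B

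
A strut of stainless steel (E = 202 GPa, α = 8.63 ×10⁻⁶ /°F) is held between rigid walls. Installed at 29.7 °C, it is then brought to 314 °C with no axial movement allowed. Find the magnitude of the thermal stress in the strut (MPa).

α = 8.63×10⁻⁶/°F × 9/5 = 15.5×10⁻⁶/K.
ΔT = 284.3 K. Constrained thermal stress σ = E·α·ΔT = 202.0×10³ MPa × 15.5×10⁻⁶ × 284.3 = 892 MPa (compressive).

892 MPa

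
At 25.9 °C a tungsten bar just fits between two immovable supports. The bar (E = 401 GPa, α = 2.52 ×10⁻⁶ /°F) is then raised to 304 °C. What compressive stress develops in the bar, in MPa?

506 MPa

α = 2.52×10⁻⁶/°F × 9/5 = 4.54×10⁻⁶/K.
ΔT = 278.1 K. Constrained thermal stress σ = E·α·ΔT = 401.0×10³ MPa × 4.54×10⁻⁶ × 278.1 = 506 MPa (compressive).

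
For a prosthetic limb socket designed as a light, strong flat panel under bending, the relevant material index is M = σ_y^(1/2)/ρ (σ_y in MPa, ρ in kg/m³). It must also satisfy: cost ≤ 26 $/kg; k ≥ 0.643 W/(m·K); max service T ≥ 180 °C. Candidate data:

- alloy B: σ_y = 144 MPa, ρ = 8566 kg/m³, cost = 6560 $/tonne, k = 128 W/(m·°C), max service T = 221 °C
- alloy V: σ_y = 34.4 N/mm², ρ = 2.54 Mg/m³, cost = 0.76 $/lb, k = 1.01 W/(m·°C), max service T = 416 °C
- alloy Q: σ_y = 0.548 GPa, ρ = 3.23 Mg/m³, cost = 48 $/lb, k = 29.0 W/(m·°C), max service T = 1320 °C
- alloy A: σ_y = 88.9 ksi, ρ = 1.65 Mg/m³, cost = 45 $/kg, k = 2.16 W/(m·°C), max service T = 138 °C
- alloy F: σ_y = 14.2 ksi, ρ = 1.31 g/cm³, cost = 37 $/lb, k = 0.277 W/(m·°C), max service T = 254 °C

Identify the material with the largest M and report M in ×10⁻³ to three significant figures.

Screen on constraints: cost ≤ 26 $/kg; k ≥ 0.643 W/(m·K); max service T ≥ 180 °C. Survivors: alloy B, alloy V.
Convert each candidate to consistent units, then evaluate M:
  alloy B: σ_y = 144.0 MPa, ρ = 8566 kg/m³
  alloy V: σ_y = 34.40 MPa, ρ = 2540 kg/m³
  alloy V: M = 2.31×10⁻³
  alloy B: M = 1.40×10⁻³
Highest index: alloy V.

alloy V, M = 2.31×10⁻³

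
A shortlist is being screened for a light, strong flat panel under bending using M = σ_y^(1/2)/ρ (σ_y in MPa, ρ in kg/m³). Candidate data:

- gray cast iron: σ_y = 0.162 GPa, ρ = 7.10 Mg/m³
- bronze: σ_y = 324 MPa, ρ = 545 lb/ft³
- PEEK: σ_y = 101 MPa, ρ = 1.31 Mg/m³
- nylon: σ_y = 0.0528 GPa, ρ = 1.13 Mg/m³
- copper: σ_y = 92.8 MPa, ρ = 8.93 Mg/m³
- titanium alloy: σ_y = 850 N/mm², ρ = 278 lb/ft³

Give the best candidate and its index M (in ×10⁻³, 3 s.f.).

In SI units:
  gray cast iron: σ_y = 162.0 MPa, ρ = 7100 kg/m³
  bronze: σ_y = 324.0 MPa, ρ = 8730 kg/m³
  PEEK: σ_y = 101.0 MPa, ρ = 1310 kg/m³
  nylon: σ_y = 52.80 MPa, ρ = 1130 kg/m³
  copper: σ_y = 92.80 MPa, ρ = 8930 kg/m³
  titanium alloy: σ_y = 850.0 MPa, ρ = 4453 kg/m³
  PEEK: M = 7.67×10⁻³
  titanium alloy: M = 6.55×10⁻³
  nylon: M = 6.43×10⁻³
  bronze: M = 2.06×10⁻³
  gray cast iron: M = 1.79×10⁻³
  copper: M = 1.08×10⁻³
PEEK has the largest M.

PEEK, M = 7.67×10⁻³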